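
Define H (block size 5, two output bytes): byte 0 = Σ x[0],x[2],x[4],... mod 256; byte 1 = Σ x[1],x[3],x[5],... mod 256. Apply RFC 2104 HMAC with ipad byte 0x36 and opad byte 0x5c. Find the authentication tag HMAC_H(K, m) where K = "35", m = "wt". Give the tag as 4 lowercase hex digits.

d7aa

Key "35" = 33 35 is 2 bytes ≤ B = 5; zero-pad to 5 bytes: K' = 33 35 00 00 00.
K' ⊕ ipad = 05 03 36 36 36.  K' ⊕ opad = 6f 69 5c 5c 5c.
Inner input = (K'⊕ipad) ∥ m = 05 03 36 36 36 ∥ 77 74.
Inner hash: even-index sum = 229 mod 256 = 229; odd-index sum = 176 mod 256 = 176 → e5 b0.
Outer input = (K'⊕opad) ∥ inner = 6f 69 5c 5c 5c ∥ e5 b0.
Outer hash (tag): even-index sum = 471 mod 256 = 215; odd-index sum = 426 mod 256 = 170 → d7 aa.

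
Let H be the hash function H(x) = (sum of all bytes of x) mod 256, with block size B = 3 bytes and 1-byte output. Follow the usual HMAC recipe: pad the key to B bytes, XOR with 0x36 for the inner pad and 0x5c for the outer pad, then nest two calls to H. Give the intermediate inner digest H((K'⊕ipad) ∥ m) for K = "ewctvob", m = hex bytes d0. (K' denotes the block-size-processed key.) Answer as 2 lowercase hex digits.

Key "ewctvob" = 65 77 63 74 76 6f 62 is 7 bytes > B = 3, so hash it first: H(key) = fa, then zero-pad to 3 bytes: K' = fa 00 00.
K' ⊕ ipad = cc 36 36.
Inner input = cc 36 36 ∥ d0.
Inner hash: sum = 204+54+54+208 = 520; mod 256 = 8 → 08.

08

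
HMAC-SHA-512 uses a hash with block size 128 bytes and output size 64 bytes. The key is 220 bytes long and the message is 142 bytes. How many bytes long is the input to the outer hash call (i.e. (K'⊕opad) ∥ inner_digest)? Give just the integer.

192

Key is 220 > 128 bytes, so it is hashed to 64 bytes then zero-padded to 128: |K'| = 128.
Outer input = (K'⊕opad) ∥ H(inner) → 128 + 64 = 192 bytes.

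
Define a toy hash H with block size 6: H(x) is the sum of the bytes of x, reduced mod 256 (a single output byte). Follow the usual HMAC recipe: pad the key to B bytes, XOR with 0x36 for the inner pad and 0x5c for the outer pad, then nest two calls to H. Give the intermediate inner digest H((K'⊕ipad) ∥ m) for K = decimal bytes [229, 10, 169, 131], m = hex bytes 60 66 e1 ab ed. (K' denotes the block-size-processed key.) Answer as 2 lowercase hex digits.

Key decimal bytes [229, 10, 169, 131] = e5 0a a9 83 is 4 bytes ≤ B = 6; zero-pad to 6 bytes: K' = e5 0a a9 83 00 00.
K' ⊕ ipad = d3 3c 9f b5 36 36.
Inner input = d3 3c 9f b5 36 36 ∥ 60 66 e1 ab ed.
Inner hash: sum = 211+60+159+181+54+54+96+102+225+171+237 = 1550; mod 256 = 14 → 0e.

0e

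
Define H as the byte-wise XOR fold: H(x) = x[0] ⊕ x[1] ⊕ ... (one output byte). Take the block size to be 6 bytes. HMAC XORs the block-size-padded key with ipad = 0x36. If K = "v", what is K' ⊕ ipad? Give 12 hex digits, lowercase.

Key "v" = 76 is 1 byte ≤ B = 6; zero-pad to 6 bytes: K' = 76 00 00 00 00 00.
XOR each byte with 0x36: 76⊕36=40, 00⊕36=36, 00⊕36=36, 00⊕36=36, 00⊕36=36, 00⊕36=36.

403636363636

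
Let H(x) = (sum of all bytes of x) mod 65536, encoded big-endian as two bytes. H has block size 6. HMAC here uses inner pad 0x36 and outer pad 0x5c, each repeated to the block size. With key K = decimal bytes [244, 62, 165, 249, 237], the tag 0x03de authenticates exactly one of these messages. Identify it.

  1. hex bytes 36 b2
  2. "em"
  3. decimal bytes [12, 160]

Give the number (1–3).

Key decimal bytes [244, 62, 165, 249, 237] = f4 3e a5 f9 ed is 5 bytes ≤ B = 6; zero-pad to 6 bytes: K' = f4 3e a5 f9 ed 00.
K' ⊕ ipad = c2 08 93 cf db 36; K' ⊕ opad = a8 62 f9 a5 b1 5c.
m1: inner = H(c2 08 93 cf db 36 36 b2) = 04 25; tag = H(a8 62 f9 a5 b1 5c 04 25) = 03de ← matches
m2: inner = H(c2 08 93 cf db 36 65 6d) = 04 0f; tag = H(a8 62 f9 a5 b1 5c 04 0f) = 03c8
m3: inner = H(c2 08 93 cf db 36 0c a0) = 03 e9; tag = H(a8 62 f9 a5 b1 5c 03 e9) = 04a1

1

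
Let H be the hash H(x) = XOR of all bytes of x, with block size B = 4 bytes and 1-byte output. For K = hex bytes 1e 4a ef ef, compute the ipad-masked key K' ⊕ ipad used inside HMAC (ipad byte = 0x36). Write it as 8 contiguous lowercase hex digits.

287cd9d9

Key hex bytes 1e 4a ef ef is exactly B = 4 bytes: K' = 1e 4a ef ef.
XOR each byte with 0x36: 1e⊕36=28, 4a⊕36=7c, ef⊕36=d9, ef⊕36=d9.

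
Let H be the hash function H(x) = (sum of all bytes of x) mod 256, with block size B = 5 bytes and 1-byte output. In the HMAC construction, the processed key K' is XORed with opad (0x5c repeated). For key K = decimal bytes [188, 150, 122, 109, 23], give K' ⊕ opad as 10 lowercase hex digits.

Key decimal bytes [188, 150, 122, 109, 23] = bc 96 7a 6d 17 is exactly B = 5 bytes: K' = bc 96 7a 6d 17.
XOR each byte with 0x5c: bc⊕5c=e0, 96⊕5c=ca, 7a⊕5c=26, 6d⊕5c=31, 17⊕5c=4b.

e0ca26314b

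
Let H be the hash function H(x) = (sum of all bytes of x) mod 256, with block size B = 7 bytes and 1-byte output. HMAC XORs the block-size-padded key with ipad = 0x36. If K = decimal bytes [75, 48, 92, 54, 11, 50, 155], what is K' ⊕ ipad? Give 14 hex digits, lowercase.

Key decimal bytes [75, 48, 92, 54, 11, 50, 155] = 4b 30 5c 36 0b 32 9b is exactly B = 7 bytes: K' = 4b 30 5c 36 0b 32 9b.
XOR each byte with 0x36: 4b⊕36=7d, 30⊕36=06, 5c⊕36=6a, 36⊕36=00, 0b⊕36=3d, 32⊕36=04, 9b⊕36=ad.

7d066a003d04ad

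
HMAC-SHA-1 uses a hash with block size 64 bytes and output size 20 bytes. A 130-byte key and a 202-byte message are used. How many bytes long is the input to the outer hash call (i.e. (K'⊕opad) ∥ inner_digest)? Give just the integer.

84

Key is 130 > 64 bytes, so it is hashed to 20 bytes then zero-padded to 64: |K'| = 64.
Outer input = (K'⊕opad) ∥ H(inner) → 64 + 20 = 84 bytes.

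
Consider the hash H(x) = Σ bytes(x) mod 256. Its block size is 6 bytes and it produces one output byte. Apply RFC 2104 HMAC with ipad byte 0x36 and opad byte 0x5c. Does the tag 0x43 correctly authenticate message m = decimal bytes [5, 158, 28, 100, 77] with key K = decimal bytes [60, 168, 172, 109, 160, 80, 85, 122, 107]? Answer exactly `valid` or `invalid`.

invalid

Key decimal bytes [60, 168, 172, 109, 160, 80, 85, 122, 107] = 3c a8 ac 6d a0 50 55 7a 6b is 9 bytes > B = 6, so hash it first: H(key) = 27, then zero-pad to 6 bytes: K' = 27 00 00 00 00 00.
K' ⊕ ipad = 11 36 36 36 36 36; K' ⊕ opad = 7b 5c 5c 5c 5c 5c.
Inner hash: sum = 17+54+54+54+54+54+5+158+28+100+77 = 655; mod 256 = 143 → 8f.
Outer hash (recomputed tag): sum = 123+92+92+92+92+92+143 = 726; mod 256 = 214 → d6.
Recomputed tag = d6; claimed = 43 → mismatch.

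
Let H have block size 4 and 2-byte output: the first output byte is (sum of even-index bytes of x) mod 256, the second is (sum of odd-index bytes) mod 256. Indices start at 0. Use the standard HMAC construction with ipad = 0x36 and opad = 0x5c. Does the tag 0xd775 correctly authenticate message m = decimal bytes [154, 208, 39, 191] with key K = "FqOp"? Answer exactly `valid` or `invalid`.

valid

Key "FqOp" = 46 71 4f 70 is exactly B = 4 bytes: K' = 46 71 4f 70.
K' ⊕ ipad = 70 47 79 46; K' ⊕ opad = 1a 2d 13 2c.
Inner hash: even-index sum = 426 mod 256 = 170; odd-index sum = 540 mod 256 = 28 → aa 1c.
Outer hash (recomputed tag): even-index sum = 215 mod 256 = 215; odd-index sum = 117 mod 256 = 117 → d7 75.
Recomputed tag = d775; claimed = d775 → match.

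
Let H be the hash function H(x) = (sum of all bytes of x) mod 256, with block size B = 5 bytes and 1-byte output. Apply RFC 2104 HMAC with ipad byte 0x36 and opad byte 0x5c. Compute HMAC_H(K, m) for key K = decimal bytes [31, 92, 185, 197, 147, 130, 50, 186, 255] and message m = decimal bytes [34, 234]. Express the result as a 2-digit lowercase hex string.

Key decimal bytes [31, 92, 185, 197, 147, 130, 50, 186, 255] = 1f 5c b9 c5 93 82 32 ba ff is 9 bytes > B = 5, so hash it first: H(key) = f9, then zero-pad to 5 bytes: K' = f9 00 00 00 00.
K' ⊕ ipad = cf 36 36 36 36.  K' ⊕ opad = a5 5c 5c 5c 5c.
Inner input = (K'⊕ipad) ∥ m = cf 36 36 36 36 ∥ 22 ea.
Inner hash: sum = 207+54+54+54+54+34+234 = 691; mod 256 = 179 → b3.
Outer input = (K'⊕opad) ∥ inner = a5 5c 5c 5c 5c ∥ b3.
Outer hash (tag): sum = 165+92+92+92+92+179 = 712; mod 256 = 200 → c8.

c8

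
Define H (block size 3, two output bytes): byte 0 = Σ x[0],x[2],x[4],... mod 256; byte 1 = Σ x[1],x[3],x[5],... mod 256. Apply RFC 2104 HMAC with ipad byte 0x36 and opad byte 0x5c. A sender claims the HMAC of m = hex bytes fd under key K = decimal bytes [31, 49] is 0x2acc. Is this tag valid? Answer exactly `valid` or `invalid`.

invalid

Key decimal bytes [31, 49] = 1f 31 is 2 bytes ≤ B = 3; zero-pad to 3 bytes: K' = 1f 31 00.
K' ⊕ ipad = 29 07 36; K' ⊕ opad = 43 6d 5c.
Inner hash: even-index sum = 95 mod 256 = 95; odd-index sum = 260 mod 256 = 4 → 5f 04.
Outer hash (recomputed tag): even-index sum = 163 mod 256 = 163; odd-index sum = 204 mod 256 = 204 → a3 cc.
Recomputed tag = a3cc; claimed = 2acc → mismatch.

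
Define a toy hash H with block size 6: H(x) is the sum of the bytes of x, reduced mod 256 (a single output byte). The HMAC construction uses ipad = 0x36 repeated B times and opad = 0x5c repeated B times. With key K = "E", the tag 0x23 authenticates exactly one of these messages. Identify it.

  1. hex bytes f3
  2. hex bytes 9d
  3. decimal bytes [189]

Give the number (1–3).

3

Key "E" = 45 is 1 byte ≤ B = 6; zero-pad to 6 bytes: K' = 45 00 00 00 00 00.
K' ⊕ ipad = 73 36 36 36 36 36; K' ⊕ opad = 19 5c 5c 5c 5c 5c.
m1: inner = H(73 36 36 36 36 36 f3) = 74; tag = H(19 5c 5c 5c 5c 5c 74) = 59
m2: inner = H(73 36 36 36 36 36 9d) = 1e; tag = H(19 5c 5c 5c 5c 5c 1e) = 03
m3: inner = H(73 36 36 36 36 36 bd) = 3e; tag = H(19 5c 5c 5c 5c 5c 3e) = 23 ← matches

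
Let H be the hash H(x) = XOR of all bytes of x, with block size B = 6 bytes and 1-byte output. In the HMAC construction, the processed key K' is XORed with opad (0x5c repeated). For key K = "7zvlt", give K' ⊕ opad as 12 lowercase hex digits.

Key "7zvlt" = 37 7a 76 6c 74 is 5 bytes ≤ B = 6; zero-pad to 6 bytes: K' = 37 7a 76 6c 74 00.
XOR each byte with 0x5c: 37⊕5c=6b, 7a⊕5c=26, 76⊕5c=2a, 6c⊕5c=30, 74⊕5c=28, 00⊕5c=5c.

6b262a30285c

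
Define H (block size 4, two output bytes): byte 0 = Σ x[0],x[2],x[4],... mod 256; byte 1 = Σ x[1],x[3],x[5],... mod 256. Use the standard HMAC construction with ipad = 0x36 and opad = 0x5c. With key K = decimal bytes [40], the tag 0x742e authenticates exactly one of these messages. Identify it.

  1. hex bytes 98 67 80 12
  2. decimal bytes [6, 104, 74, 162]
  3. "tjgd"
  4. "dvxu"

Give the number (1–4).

2

Key decimal bytes [40] = 28 is 1 byte ≤ B = 4; zero-pad to 4 bytes: K' = 28 00 00 00.
K' ⊕ ipad = 1e 36 36 36; K' ⊕ opad = 74 5c 5c 5c.
m1: inner = H(1e 36 36 36 98 67 80 12) = 6c e5; tag = H(74 5c 5c 5c 6c e5) = 3c9d
m2: inner = H(1e 36 36 36 06 68 4a a2) = a4 76; tag = H(74 5c 5c 5c a4 76) = 742e ← matches
m3: inner = H(1e 36 36 36 74 6a 67 64) = 2f 3a; tag = H(74 5c 5c 5c 2f 3a) = fff2
m4: inner = H(1e 36 36 36 64 76 78 75) = 30 57; tag = H(74 5c 5c 5c 30 57) = 000f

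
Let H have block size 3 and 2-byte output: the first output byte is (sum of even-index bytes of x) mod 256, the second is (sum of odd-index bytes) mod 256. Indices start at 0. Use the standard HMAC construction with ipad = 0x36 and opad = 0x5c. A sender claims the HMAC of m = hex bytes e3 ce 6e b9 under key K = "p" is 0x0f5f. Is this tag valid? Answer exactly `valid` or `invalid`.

Key "p" = 70 is 1 byte ≤ B = 3; zero-pad to 3 bytes: K' = 70 00 00.
K' ⊕ ipad = 46 36 36; K' ⊕ opad = 2c 5c 5c.
Inner hash: even-index sum = 515 mod 256 = 3; odd-index sum = 391 mod 256 = 135 → 03 87.
Outer hash (recomputed tag): even-index sum = 271 mod 256 = 15; odd-index sum = 95 mod 256 = 95 → 0f 5f.
Recomputed tag = 0f5f; claimed = 0f5f → match.

valid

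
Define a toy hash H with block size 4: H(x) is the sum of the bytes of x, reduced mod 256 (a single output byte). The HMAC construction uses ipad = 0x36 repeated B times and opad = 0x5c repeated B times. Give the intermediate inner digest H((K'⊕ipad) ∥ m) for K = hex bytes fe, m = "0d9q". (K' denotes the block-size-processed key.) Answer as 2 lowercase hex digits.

a8

Key hex bytes fe is 1 byte ≤ B = 4; zero-pad to 4 bytes: K' = fe 00 00 00.
K' ⊕ ipad = c8 36 36 36.
Inner input = c8 36 36 36 ∥ 30 64 39 71.
Inner hash: sum = 200+54+54+54+48+100+57+113 = 680; mod 256 = 168 → a8.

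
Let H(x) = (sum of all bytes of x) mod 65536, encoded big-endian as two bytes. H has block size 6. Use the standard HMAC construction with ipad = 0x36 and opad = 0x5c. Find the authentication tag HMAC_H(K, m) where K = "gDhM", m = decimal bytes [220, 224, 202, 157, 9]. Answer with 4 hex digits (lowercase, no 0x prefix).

Key "gDhM" = 67 44 68 4d is 4 bytes ≤ B = 6; zero-pad to 6 bytes: K' = 67 44 68 4d 00 00.
K' ⊕ ipad = 51 72 5e 7b 36 36.  K' ⊕ opad = 3b 18 34 11 5c 5c.
Inner input = (K'⊕ipad) ∥ m = 51 72 5e 7b 36 36 ∥ dc e0 ca 9d 09.
Inner hash: sum = 81+114+94+123+54+54+220+224+202+157+9 = 1332 → 05 34.
Outer input = (K'⊕opad) ∥ inner = 3b 18 34 11 5c 5c ∥ 05 34.
Outer hash (tag): sum = 59+24+52+17+92+92+5+52 = 393 → 01 89.

0189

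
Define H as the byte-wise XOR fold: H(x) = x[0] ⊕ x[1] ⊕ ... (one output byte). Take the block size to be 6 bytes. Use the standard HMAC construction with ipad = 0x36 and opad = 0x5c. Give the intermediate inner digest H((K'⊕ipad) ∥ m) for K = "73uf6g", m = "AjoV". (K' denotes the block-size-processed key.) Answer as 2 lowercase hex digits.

54

Key "73uf6g" = 37 33 75 66 36 67 is exactly B = 6 bytes: K' = 37 33 75 66 36 67.
K' ⊕ ipad = 01 05 43 50 00 51.
Inner input = 01 05 43 50 00 51 ∥ 41 6a 6f 56.
Inner hash: XOR 01⊕05⊕43⊕50⊕00⊕51⊕41⊕6a⊕6f⊕56 = 54.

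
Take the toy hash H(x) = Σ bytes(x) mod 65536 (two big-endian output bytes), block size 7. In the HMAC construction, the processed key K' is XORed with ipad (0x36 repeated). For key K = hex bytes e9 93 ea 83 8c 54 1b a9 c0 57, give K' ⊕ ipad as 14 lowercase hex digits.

Key hex bytes e9 93 ea 83 8c 54 1b a9 c0 57 is 10 bytes > B = 7, so hash it first: H(key) = 05 a4, then zero-pad to 7 bytes: K' = 05 a4 00 00 00 00 00.
XOR each byte with 0x36: 05⊕36=33, a4⊕36=92, 00⊕36=36, 00⊕36=36, 00⊕36=36, 00⊕36=36, 00⊕36=36.

33923636363636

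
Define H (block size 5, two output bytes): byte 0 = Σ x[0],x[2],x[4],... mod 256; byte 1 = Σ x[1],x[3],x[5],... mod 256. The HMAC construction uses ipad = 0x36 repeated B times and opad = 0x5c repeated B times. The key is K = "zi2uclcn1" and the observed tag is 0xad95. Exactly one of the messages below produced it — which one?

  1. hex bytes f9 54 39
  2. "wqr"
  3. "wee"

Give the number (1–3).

1

Key "zi2uclcn1" = 7a 69 32 75 63 6c 63 6e 31 is 9 bytes > B = 5, so hash it first: H(key) = a3 b8, then zero-pad to 5 bytes: K' = a3 b8 00 00 00.
K' ⊕ ipad = 95 8e 36 36 36; K' ⊕ opad = ff e4 5c 5c 5c.
m1: inner = H(95 8e 36 36 36 f9 54 39) = 55 f6; tag = H(ff e4 5c 5c 5c 55 f6) = ad95 ← matches
m2: inner = H(95 8e 36 36 36 77 71 72) = 72 ad; tag = H(ff e4 5c 5c 5c 72 ad) = 64b2
m3: inner = H(95 8e 36 36 36 77 65 65) = 66 a0; tag = H(ff e4 5c 5c 5c 66 a0) = 57a6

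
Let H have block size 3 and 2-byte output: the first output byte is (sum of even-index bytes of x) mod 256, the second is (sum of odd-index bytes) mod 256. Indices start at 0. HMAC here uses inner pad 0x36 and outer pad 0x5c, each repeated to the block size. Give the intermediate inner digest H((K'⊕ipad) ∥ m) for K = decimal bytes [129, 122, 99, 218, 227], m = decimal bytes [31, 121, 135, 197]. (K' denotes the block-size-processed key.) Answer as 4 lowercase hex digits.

Key decimal bytes [129, 122, 99, 218, 227] = 81 7a 63 da e3 is 5 bytes > B = 3, so hash it first: H(key) = c7 54, then zero-pad to 3 bytes: K' = c7 54 00.
K' ⊕ ipad = f1 62 36.
Inner input = f1 62 36 ∥ 1f 79 87 c5.
Inner hash: even-index sum = 613 mod 256 = 101; odd-index sum = 264 mod 256 = 8 → 65 08.

6508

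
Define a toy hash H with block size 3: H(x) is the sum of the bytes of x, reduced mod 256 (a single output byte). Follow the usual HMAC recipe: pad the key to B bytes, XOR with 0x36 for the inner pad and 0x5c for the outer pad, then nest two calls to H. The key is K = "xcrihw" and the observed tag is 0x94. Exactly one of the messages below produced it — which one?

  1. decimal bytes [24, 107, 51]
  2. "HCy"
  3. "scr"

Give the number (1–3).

Key "xcrihw" = 78 63 72 69 68 77 is 6 bytes > B = 3, so hash it first: H(key) = 95, then zero-pad to 3 bytes: K' = 95 00 00.
K' ⊕ ipad = a3 36 36; K' ⊕ opad = c9 5c 5c.
m1: inner = H(a3 36 36 18 6b 33) = c5; tag = H(c9 5c 5c c5) = 46
m2: inner = H(a3 36 36 48 43 79) = 13; tag = H(c9 5c 5c 13) = 94 ← matches
m3: inner = H(a3 36 36 73 63 72) = 57; tag = H(c9 5c 5c 57) = d8

2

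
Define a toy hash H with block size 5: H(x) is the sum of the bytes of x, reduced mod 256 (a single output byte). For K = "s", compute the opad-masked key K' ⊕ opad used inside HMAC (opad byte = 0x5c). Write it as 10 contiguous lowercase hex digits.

Key "s" = 73 is 1 byte ≤ B = 5; zero-pad to 5 bytes: K' = 73 00 00 00 00.
XOR each byte with 0x5c: 73⊕5c=2f, 00⊕5c=5c, 00⊕5c=5c, 00⊕5c=5c, 00⊕5c=5c.

2f5c5c5c5c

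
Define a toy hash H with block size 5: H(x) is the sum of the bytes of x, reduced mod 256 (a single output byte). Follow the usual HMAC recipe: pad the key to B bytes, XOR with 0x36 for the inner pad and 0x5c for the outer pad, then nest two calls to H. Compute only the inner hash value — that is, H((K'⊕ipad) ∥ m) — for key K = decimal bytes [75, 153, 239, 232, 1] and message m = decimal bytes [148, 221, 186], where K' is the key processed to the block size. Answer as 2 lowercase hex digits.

45

Key decimal bytes [75, 153, 239, 232, 1] = 4b 99 ef e8 01 is exactly B = 5 bytes: K' = 4b 99 ef e8 01.
K' ⊕ ipad = 7d af d9 de 37.
Inner input = 7d af d9 de 37 ∥ 94 dd ba.
Inner hash: sum = 125+175+217+222+55+148+221+186 = 1349; mod 256 = 69 → 45.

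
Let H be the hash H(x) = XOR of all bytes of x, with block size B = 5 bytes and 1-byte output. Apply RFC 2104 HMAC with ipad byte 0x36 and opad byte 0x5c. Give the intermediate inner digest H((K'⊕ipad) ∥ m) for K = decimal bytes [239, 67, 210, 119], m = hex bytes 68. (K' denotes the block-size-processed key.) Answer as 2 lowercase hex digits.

Key decimal bytes [239, 67, 210, 119] = ef 43 d2 77 is 4 bytes ≤ B = 5; zero-pad to 5 bytes: K' = ef 43 d2 77 00.
K' ⊕ ipad = d9 75 e4 41 36.
Inner input = d9 75 e4 41 36 ∥ 68.
Inner hash: XOR d9⊕75⊕e4⊕41⊕36⊕68 = 57.

57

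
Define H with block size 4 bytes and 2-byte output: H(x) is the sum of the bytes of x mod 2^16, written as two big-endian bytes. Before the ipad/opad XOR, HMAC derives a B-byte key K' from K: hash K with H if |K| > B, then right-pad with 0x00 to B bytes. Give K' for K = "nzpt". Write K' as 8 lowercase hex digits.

Key "nzpt" = 6e 7a 70 74 is exactly B = 4 bytes: K' = 6e 7a 70 74.

6e7a7074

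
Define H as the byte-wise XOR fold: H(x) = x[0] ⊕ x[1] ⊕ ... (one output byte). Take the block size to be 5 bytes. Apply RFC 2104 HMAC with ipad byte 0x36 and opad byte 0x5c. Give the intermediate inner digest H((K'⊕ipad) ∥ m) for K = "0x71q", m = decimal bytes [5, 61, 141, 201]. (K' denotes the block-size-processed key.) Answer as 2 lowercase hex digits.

75

Key "0x71q" = 30 78 37 31 71 is exactly B = 5 bytes: K' = 30 78 37 31 71.
K' ⊕ ipad = 06 4e 01 07 47.
Inner input = 06 4e 01 07 47 ∥ 05 3d 8d c9.
Inner hash: XOR 06⊕4e⊕01⊕07⊕47⊕05⊕3d⊕8d⊕c9 = 75.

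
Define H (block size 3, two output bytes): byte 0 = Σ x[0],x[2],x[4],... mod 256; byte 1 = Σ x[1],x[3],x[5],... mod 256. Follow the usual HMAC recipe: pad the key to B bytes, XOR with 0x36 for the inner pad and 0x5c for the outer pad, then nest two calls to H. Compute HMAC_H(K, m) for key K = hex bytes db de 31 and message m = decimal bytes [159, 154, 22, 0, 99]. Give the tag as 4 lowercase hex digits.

Key hex bytes db de 31 is exactly B = 3 bytes: K' = db de 31.
K' ⊕ ipad = ed e8 07.  K' ⊕ opad = 87 82 6d.
Inner input = (K'⊕ipad) ∥ m = ed e8 07 ∥ 9f 9a 16 00 63.
Inner hash: even-index sum = 398 mod 256 = 142; odd-index sum = 512 mod 256 = 0 → 8e 00.
Outer input = (K'⊕opad) ∥ inner = 87 82 6d ∥ 8e 00.
Outer hash (tag): even-index sum = 244 mod 256 = 244; odd-index sum = 272 mod 256 = 16 → f4 10.

f410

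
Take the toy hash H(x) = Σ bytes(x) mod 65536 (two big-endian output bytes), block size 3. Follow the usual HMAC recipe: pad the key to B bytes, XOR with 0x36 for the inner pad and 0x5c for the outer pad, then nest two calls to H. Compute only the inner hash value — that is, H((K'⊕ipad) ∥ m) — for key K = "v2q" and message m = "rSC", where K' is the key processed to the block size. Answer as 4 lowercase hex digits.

0193

Key "v2q" = 76 32 71 is exactly B = 3 bytes: K' = 76 32 71.
K' ⊕ ipad = 40 04 47.
Inner input = 40 04 47 ∥ 72 53 43.
Inner hash: sum = 64+4+71+114+83+67 = 403 → 01 93.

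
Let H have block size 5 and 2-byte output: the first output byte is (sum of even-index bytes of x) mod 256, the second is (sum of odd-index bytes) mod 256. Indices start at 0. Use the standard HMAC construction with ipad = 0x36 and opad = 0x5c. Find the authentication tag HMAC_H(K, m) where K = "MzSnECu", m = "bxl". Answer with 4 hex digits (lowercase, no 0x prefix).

df23

Key "MzSnECu" = 4d 7a 53 6e 45 43 75 is 7 bytes > B = 5, so hash it first: H(key) = 5a 2b, then zero-pad to 5 bytes: K' = 5a 2b 00 00 00.
K' ⊕ ipad = 6c 1d 36 36 36.  K' ⊕ opad = 06 77 5c 5c 5c.
Inner input = (K'⊕ipad) ∥ m = 6c 1d 36 36 36 ∥ 62 78 6c.
Inner hash: even-index sum = 336 mod 256 = 80; odd-index sum = 289 mod 256 = 33 → 50 21.
Outer input = (K'⊕opad) ∥ inner = 06 77 5c 5c 5c ∥ 50 21.
Outer hash (tag): even-index sum = 223 mod 256 = 223; odd-index sum = 291 mod 256 = 35 → df 23.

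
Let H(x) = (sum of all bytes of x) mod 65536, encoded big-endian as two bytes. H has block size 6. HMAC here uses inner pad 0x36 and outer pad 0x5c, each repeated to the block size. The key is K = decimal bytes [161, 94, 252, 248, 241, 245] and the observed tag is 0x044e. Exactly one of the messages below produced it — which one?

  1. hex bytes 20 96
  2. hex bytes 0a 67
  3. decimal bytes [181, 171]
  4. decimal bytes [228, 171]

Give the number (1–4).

Key decimal bytes [161, 94, 252, 248, 241, 245] = a1 5e fc f8 f1 f5 is exactly B = 6 bytes: K' = a1 5e fc f8 f1 f5.
K' ⊕ ipad = 97 68 ca ce c7 c3; K' ⊕ opad = fd 02 a0 a4 ad a9.
m1: inner = H(97 68 ca ce c7 c3 20 96) = 04 d7; tag = H(fd 02 a0 a4 ad a9 04 d7) = 0474
m2: inner = H(97 68 ca ce c7 c3 0a 67) = 04 92; tag = H(fd 02 a0 a4 ad a9 04 92) = 042f
m3: inner = H(97 68 ca ce c7 c3 b5 ab) = 05 81; tag = H(fd 02 a0 a4 ad a9 05 81) = 041f
m4: inner = H(97 68 ca ce c7 c3 e4 ab) = 05 b0; tag = H(fd 02 a0 a4 ad a9 05 b0) = 044e ← matches

4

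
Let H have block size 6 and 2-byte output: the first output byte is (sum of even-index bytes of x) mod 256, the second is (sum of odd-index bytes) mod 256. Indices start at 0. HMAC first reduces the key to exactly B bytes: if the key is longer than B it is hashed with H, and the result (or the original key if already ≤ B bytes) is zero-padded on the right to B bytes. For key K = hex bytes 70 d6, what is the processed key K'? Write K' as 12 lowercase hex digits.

70d600000000

Key hex bytes 70 d6 is 2 bytes ≤ B = 6; zero-pad to 6 bytes: K' = 70 d6 00 00 00 00.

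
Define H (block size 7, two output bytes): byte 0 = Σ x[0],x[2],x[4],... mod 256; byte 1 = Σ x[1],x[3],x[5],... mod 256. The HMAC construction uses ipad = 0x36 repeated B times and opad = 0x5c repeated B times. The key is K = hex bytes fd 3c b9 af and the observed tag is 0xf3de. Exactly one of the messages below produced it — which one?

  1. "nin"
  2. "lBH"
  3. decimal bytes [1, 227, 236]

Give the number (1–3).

1

Key hex bytes fd 3c b9 af is 4 bytes ≤ B = 7; zero-pad to 7 bytes: K' = fd 3c b9 af 00 00 00.
K' ⊕ ipad = cb 0a 8f 99 36 36 36; K' ⊕ opad = a1 60 e5 f3 5c 5c 5c.
m1: inner = H(cb 0a 8f 99 36 36 36 6e 69 6e) = 2f b5; tag = H(a1 60 e5 f3 5c 5c 5c 2f b5) = f3de ← matches
m2: inner = H(cb 0a 8f 99 36 36 36 6c 42 48) = 08 8d; tag = H(a1 60 e5 f3 5c 5c 5c 08 8d) = cbb7
m3: inner = H(cb 0a 8f 99 36 36 36 01 e3 ec) = a9 c6; tag = H(a1 60 e5 f3 5c 5c 5c a9 c6) = 0458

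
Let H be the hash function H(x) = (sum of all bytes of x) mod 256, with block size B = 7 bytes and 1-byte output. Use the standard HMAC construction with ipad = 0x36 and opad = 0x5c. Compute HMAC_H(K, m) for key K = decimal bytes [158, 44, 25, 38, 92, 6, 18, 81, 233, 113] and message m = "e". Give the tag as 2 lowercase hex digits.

Key decimal bytes [158, 44, 25, 38, 92, 6, 18, 81, 233, 113] = 9e 2c 19 26 5c 06 12 51 e9 71 is 10 bytes > B = 7, so hash it first: H(key) = 28, then zero-pad to 7 bytes: K' = 28 00 00 00 00 00 00.
K' ⊕ ipad = 1e 36 36 36 36 36 36.  K' ⊕ opad = 74 5c 5c 5c 5c 5c 5c.
Inner input = (K'⊕ipad) ∥ m = 1e 36 36 36 36 36 36 ∥ 65.
Inner hash: sum = 30+54+54+54+54+54+54+101 = 455; mod 256 = 199 → c7.
Outer input = (K'⊕opad) ∥ inner = 74 5c 5c 5c 5c 5c 5c ∥ c7.
Outer hash (tag): sum = 116+92+92+92+92+92+92+199 = 867; mod 256 = 99 → 63.

63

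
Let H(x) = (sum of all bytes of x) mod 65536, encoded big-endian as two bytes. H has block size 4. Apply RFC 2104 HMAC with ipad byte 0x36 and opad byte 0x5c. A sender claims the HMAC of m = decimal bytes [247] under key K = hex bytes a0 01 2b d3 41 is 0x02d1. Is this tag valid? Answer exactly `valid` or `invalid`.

Key hex bytes a0 01 2b d3 41 is 5 bytes > B = 4, so hash it first: H(key) = 01 e0, then zero-pad to 4 bytes: K' = 01 e0 00 00.
K' ⊕ ipad = 37 d6 36 36; K' ⊕ opad = 5d bc 5c 5c.
Inner hash: sum = 55+214+54+54+247 = 624 → 02 70.
Outer hash (recomputed tag): sum = 93+188+92+92+2+112 = 579 → 02 43.
Recomputed tag = 0243; claimed = 02d1 → mismatch.

invalid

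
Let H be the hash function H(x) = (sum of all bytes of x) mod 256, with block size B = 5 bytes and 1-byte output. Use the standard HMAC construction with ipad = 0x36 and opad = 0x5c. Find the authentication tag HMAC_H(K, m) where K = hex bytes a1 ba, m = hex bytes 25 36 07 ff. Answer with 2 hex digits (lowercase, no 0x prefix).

Key hex bytes a1 ba is 2 bytes ≤ B = 5; zero-pad to 5 bytes: K' = a1 ba 00 00 00.
K' ⊕ ipad = 97 8c 36 36 36.  K' ⊕ opad = fd e6 5c 5c 5c.
Inner input = (K'⊕ipad) ∥ m = 97 8c 36 36 36 ∥ 25 36 07 ff.
Inner hash: sum = 151+140+54+54+54+37+54+7+255 = 806; mod 256 = 38 → 26.
Outer input = (K'⊕opad) ∥ inner = fd e6 5c 5c 5c ∥ 26.
Outer hash (tag): sum = 253+230+92+92+92+38 = 797; mod 256 = 29 → 1d.

1d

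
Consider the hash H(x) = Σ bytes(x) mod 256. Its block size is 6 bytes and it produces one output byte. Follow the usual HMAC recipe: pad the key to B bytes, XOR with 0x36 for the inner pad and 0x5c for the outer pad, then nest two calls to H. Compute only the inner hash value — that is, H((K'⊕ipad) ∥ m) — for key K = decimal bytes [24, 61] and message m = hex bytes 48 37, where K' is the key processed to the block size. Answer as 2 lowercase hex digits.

90

Key decimal bytes [24, 61] = 18 3d is 2 bytes ≤ B = 6; zero-pad to 6 bytes: K' = 18 3d 00 00 00 00.
K' ⊕ ipad = 2e 0b 36 36 36 36.
Inner input = 2e 0b 36 36 36 36 ∥ 48 37.
Inner hash: sum = 46+11+54+54+54+54+72+55 = 400; mod 256 = 144 → 90.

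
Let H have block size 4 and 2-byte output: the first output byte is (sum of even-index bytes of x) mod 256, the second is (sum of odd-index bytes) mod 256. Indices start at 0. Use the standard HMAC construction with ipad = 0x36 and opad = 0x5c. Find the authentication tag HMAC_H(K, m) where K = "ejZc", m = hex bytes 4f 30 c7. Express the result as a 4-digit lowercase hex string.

Key "ejZc" = 65 6a 5a 63 is exactly B = 4 bytes: K' = 65 6a 5a 63.
K' ⊕ ipad = 53 5c 6c 55.  K' ⊕ opad = 39 36 06 3f.
Inner input = (K'⊕ipad) ∥ m = 53 5c 6c 55 ∥ 4f 30 c7.
Inner hash: even-index sum = 469 mod 256 = 213; odd-index sum = 225 mod 256 = 225 → d5 e1.
Outer input = (K'⊕opad) ∥ inner = 39 36 06 3f ∥ d5 e1.
Outer hash (tag): even-index sum = 276 mod 256 = 20; odd-index sum = 342 mod 256 = 86 → 14 56.

1456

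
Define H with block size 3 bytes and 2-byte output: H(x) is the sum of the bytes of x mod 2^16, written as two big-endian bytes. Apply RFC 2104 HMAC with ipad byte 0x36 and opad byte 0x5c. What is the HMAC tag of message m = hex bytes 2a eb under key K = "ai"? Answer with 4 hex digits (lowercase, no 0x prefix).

Key "ai" = 61 69 is 2 bytes ≤ B = 3; zero-pad to 3 bytes: K' = 61 69 00.
K' ⊕ ipad = 57 5f 36.  K' ⊕ opad = 3d 35 5c.
Inner input = (K'⊕ipad) ∥ m = 57 5f 36 ∥ 2a eb.
Inner hash: sum = 87+95+54+42+235 = 513 → 02 01.
Outer input = (K'⊕opad) ∥ inner = 3d 35 5c ∥ 02 01.
Outer hash (tag): sum = 61+53+92+2+1 = 209 → 00 d1.

00d1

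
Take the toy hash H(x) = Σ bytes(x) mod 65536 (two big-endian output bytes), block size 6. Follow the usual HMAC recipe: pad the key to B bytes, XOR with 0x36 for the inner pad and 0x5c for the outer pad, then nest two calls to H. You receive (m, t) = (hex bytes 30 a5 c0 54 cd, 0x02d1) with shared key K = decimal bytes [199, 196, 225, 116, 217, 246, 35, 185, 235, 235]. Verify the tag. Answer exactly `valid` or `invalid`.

invalid

Key decimal bytes [199, 196, 225, 116, 217, 246, 35, 185, 235, 235] = c7 c4 e1 74 d9 f6 23 b9 eb eb is 10 bytes > B = 6, so hash it first: H(key) = 07 61, then zero-pad to 6 bytes: K' = 07 61 00 00 00 00.
K' ⊕ ipad = 31 57 36 36 36 36; K' ⊕ opad = 5b 3d 5c 5c 5c 5c.
Inner hash: sum = 49+87+54+54+54+54+48+165+192+84+205 = 1046 → 04 16.
Outer hash (recomputed tag): sum = 91+61+92+92+92+92+4+22 = 546 → 02 22.
Recomputed tag = 0222; claimed = 02d1 → mismatch.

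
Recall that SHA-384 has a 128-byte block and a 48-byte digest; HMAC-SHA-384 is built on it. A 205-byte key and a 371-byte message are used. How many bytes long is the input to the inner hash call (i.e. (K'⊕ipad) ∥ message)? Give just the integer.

499

Key is 205 > 128 bytes, so it is hashed to 48 bytes then zero-padded to 128: |K'| = 128.
Inner input = (K'⊕ipad) ∥ m → 128 + 371 = 499 bytes.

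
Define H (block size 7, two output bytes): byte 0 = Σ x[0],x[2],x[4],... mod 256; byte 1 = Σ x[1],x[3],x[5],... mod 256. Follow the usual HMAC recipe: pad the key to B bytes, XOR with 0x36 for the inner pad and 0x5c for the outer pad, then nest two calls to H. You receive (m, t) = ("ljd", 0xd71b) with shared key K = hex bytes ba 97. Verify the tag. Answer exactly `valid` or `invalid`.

valid

Key hex bytes ba 97 is 2 bytes ≤ B = 7; zero-pad to 7 bytes: K' = ba 97 00 00 00 00 00.
K' ⊕ ipad = 8c a1 36 36 36 36 36; K' ⊕ opad = e6 cb 5c 5c 5c 5c 5c.
Inner hash: even-index sum = 408 mod 256 = 152; odd-index sum = 477 mod 256 = 221 → 98 dd.
Outer hash (recomputed tag): even-index sum = 727 mod 256 = 215; odd-index sum = 539 mod 256 = 27 → d7 1b.
Recomputed tag = d71b; claimed = d71b → match.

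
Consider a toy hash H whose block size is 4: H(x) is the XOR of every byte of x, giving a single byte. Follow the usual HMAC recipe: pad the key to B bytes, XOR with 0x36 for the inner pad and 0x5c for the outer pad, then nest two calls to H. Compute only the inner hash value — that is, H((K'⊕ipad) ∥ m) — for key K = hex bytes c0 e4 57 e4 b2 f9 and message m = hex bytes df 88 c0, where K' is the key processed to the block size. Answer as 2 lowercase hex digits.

4b

Key hex bytes c0 e4 57 e4 b2 f9 is 6 bytes > B = 4, so hash it first: H(key) = dc, then zero-pad to 4 bytes: K' = dc 00 00 00.
K' ⊕ ipad = ea 36 36 36.
Inner input = ea 36 36 36 ∥ df 88 c0.
Inner hash: XOR ea⊕36⊕36⊕36⊕df⊕88⊕c0 = 4b.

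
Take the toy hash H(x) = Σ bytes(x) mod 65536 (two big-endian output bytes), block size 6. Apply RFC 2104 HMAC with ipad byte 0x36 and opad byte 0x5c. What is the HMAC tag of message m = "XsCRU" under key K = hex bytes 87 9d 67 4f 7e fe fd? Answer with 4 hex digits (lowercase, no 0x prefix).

01fe

Key hex bytes 87 9d 67 4f 7e fe fd is 7 bytes > B = 6, so hash it first: H(key) = 04 53, then zero-pad to 6 bytes: K' = 04 53 00 00 00 00.
K' ⊕ ipad = 32 65 36 36 36 36.  K' ⊕ opad = 58 0f 5c 5c 5c 5c.
Inner input = (K'⊕ipad) ∥ m = 32 65 36 36 36 36 ∥ 58 73 43 52 55.
Inner hash: sum = 50+101+54+54+54+54+88+115+67+82+85 = 804 → 03 24.
Outer input = (K'⊕opad) ∥ inner = 58 0f 5c 5c 5c 5c ∥ 03 24.
Outer hash (tag): sum = 88+15+92+92+92+92+3+36 = 510 → 01 fe.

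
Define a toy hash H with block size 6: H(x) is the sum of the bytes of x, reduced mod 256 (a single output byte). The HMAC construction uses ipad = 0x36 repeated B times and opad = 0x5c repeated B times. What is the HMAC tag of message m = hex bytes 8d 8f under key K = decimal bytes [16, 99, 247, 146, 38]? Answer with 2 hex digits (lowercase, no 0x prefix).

Key decimal bytes [16, 99, 247, 146, 38] = 10 63 f7 92 26 is 5 bytes ≤ B = 6; zero-pad to 6 bytes: K' = 10 63 f7 92 26 00.
K' ⊕ ipad = 26 55 c1 a4 10 36.  K' ⊕ opad = 4c 3f ab ce 7a 5c.
Inner input = (K'⊕ipad) ∥ m = 26 55 c1 a4 10 36 ∥ 8d 8f.
Inner hash: sum = 38+85+193+164+16+54+141+143 = 834; mod 256 = 66 → 42.
Outer input = (K'⊕opad) ∥ inner = 4c 3f ab ce 7a 5c ∥ 42.
Outer hash (tag): sum = 76+63+171+206+122+92+66 = 796; mod 256 = 28 → 1c.

1c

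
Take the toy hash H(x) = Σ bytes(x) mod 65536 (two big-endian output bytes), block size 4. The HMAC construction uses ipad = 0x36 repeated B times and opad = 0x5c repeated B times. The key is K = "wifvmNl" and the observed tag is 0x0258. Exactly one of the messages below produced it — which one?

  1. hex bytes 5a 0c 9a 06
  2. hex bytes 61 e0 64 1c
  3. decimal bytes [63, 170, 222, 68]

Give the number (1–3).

3

Key "wifvmNl" = 77 69 66 76 6d 4e 6c is 7 bytes > B = 4, so hash it first: H(key) = 02 e3, then zero-pad to 4 bytes: K' = 02 e3 00 00.
K' ⊕ ipad = 34 d5 36 36; K' ⊕ opad = 5e bf 5c 5c.
m1: inner = H(34 d5 36 36 5a 0c 9a 06) = 02 7b; tag = H(5e bf 5c 5c 02 7b) = 0252
m2: inner = H(34 d5 36 36 61 e0 64 1c) = 03 36; tag = H(5e bf 5c 5c 03 36) = 020e
m3: inner = H(34 d5 36 36 3f aa de 44) = 03 80; tag = H(5e bf 5c 5c 03 80) = 0258 ← matches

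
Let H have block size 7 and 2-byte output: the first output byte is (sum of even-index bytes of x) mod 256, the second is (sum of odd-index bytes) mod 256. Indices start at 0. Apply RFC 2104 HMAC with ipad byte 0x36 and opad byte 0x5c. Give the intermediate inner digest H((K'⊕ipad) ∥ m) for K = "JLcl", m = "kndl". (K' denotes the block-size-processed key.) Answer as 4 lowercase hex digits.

17d9

Key "JLcl" = 4a 4c 63 6c is 4 bytes ≤ B = 7; zero-pad to 7 bytes: K' = 4a 4c 63 6c 00 00 00.
K' ⊕ ipad = 7c 7a 55 5a 36 36 36.
Inner input = 7c 7a 55 5a 36 36 36 ∥ 6b 6e 64 6c.
Inner hash: even-index sum = 535 mod 256 = 23; odd-index sum = 473 mod 256 = 217 → 17 d9.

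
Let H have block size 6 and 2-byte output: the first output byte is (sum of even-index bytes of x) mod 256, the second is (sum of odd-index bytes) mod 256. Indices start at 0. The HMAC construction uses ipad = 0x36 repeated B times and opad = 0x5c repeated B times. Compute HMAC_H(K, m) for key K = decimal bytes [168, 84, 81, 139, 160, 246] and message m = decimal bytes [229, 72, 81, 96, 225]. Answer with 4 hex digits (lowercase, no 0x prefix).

af10

Key decimal bytes [168, 84, 81, 139, 160, 246] = a8 54 51 8b a0 f6 is exactly B = 6 bytes: K' = a8 54 51 8b a0 f6.
K' ⊕ ipad = 9e 62 67 bd 96 c0.  K' ⊕ opad = f4 08 0d d7 fc aa.
Inner input = (K'⊕ipad) ∥ m = 9e 62 67 bd 96 c0 ∥ e5 48 51 60 e1.
Inner hash: even-index sum = 946 mod 256 = 178; odd-index sum = 647 mod 256 = 135 → b2 87.
Outer input = (K'⊕opad) ∥ inner = f4 08 0d d7 fc aa ∥ b2 87.
Outer hash (tag): even-index sum = 687 mod 256 = 175; odd-index sum = 528 mod 256 = 16 → af 10.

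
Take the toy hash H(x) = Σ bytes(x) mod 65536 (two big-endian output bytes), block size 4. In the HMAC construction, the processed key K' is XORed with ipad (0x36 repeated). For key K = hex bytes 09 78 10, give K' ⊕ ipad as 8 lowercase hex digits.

3f4e2636

Key hex bytes 09 78 10 is 3 bytes ≤ B = 4; zero-pad to 4 bytes: K' = 09 78 10 00.
XOR each byte with 0x36: 09⊕36=3f, 78⊕36=4e, 10⊕36=26, 00⊕36=36.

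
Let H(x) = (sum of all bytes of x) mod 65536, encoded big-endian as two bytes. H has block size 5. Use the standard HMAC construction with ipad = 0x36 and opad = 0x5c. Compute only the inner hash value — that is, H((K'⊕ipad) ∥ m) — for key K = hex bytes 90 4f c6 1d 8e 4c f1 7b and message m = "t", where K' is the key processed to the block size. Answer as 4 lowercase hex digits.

0186

Key hex bytes 90 4f c6 1d 8e 4c f1 7b is 8 bytes > B = 5, so hash it first: H(key) = 04 08, then zero-pad to 5 bytes: K' = 04 08 00 00 00.
K' ⊕ ipad = 32 3e 36 36 36.
Inner input = 32 3e 36 36 36 ∥ 74.
Inner hash: sum = 50+62+54+54+54+116 = 390 → 01 86.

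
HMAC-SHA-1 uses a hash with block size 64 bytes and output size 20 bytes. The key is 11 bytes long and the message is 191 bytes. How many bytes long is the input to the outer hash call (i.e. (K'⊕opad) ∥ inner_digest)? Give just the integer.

Key is 11 ≤ 64 bytes, zero-padded: |K'| = 64.
Outer input = (K'⊕opad) ∥ H(inner) → 64 + 20 = 84 bytes.

84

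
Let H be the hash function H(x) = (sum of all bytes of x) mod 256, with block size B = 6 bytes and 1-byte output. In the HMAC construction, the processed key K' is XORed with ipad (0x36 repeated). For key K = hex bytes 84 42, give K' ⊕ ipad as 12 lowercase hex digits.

Key hex bytes 84 42 is 2 bytes ≤ B = 6; zero-pad to 6 bytes: K' = 84 42 00 00 00 00.
XOR each byte with 0x36: 84⊕36=b2, 42⊕36=74, 00⊕36=36, 00⊕36=36, 00⊕36=36, 00⊕36=36.

b27436363636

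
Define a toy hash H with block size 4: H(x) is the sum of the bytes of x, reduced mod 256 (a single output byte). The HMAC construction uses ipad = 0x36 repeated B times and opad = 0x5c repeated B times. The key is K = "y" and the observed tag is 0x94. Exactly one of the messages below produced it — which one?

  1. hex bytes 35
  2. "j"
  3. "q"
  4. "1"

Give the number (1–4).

2

Key "y" = 79 is 1 byte ≤ B = 4; zero-pad to 4 bytes: K' = 79 00 00 00.
K' ⊕ ipad = 4f 36 36 36; K' ⊕ opad = 25 5c 5c 5c.
m1: inner = H(4f 36 36 36 35) = 26; tag = H(25 5c 5c 5c 26) = 5f
m2: inner = H(4f 36 36 36 6a) = 5b; tag = H(25 5c 5c 5c 5b) = 94 ← matches
m3: inner = H(4f 36 36 36 71) = 62; tag = H(25 5c 5c 5c 62) = 9b
m4: inner = H(4f 36 36 36 31) = 22; tag = H(25 5c 5c 5c 22) = 5b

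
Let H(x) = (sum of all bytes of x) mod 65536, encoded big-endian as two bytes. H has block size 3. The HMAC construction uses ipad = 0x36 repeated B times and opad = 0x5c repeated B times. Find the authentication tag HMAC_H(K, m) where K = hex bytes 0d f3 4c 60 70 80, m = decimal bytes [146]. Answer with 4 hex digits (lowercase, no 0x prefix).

Key hex bytes 0d f3 4c 60 70 80 is 6 bytes > B = 3, so hash it first: H(key) = 02 9c, then zero-pad to 3 bytes: K' = 02 9c 00.
K' ⊕ ipad = 34 aa 36.  K' ⊕ opad = 5e c0 5c.
Inner input = (K'⊕ipad) ∥ m = 34 aa 36 ∥ 92.
Inner hash: sum = 52+170+54+146 = 422 → 01 a6.
Outer input = (K'⊕opad) ∥ inner = 5e c0 5c ∥ 01 a6.
Outer hash (tag): sum = 94+192+92+1+166 = 545 → 02 21.

0221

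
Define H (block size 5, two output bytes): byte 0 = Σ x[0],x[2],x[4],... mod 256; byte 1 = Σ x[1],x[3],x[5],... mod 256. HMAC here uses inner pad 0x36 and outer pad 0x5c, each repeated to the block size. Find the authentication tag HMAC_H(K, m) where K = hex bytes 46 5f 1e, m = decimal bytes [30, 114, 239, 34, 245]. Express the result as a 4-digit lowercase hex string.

59c1

Key hex bytes 46 5f 1e is 3 bytes ≤ B = 5; zero-pad to 5 bytes: K' = 46 5f 1e 00 00.
K' ⊕ ipad = 70 69 28 36 36.  K' ⊕ opad = 1a 03 42 5c 5c.
Inner input = (K'⊕ipad) ∥ m = 70 69 28 36 36 ∥ 1e 72 ef 22 f5.
Inner hash: even-index sum = 354 mod 256 = 98; odd-index sum = 673 mod 256 = 161 → 62 a1.
Outer input = (K'⊕opad) ∥ inner = 1a 03 42 5c 5c ∥ 62 a1.
Outer hash (tag): even-index sum = 345 mod 256 = 89; odd-index sum = 193 mod 256 = 193 → 59 c1.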